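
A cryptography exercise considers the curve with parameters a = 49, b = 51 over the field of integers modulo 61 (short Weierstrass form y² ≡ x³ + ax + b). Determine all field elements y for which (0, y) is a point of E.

none

x³ + 49x + 51 = 51 ≡ 51 (mod 61).
51 is a non-residue mod 61; no y exists.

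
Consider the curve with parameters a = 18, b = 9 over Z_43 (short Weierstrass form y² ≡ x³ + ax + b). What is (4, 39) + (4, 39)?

tangent at (4, 39): λ = (3·4² + 18)/(2·39) ≡ 23/35. 35⁻¹ ≡ 16 (mod 43) since 35·16 = 560 ≡ 1, so λ ≡ 23·16 ≡ 24.
  x = λ² - 4 - 4 = 576 - 8 ≡ 9; y = λ·(4 - 9) - 39 ≡ 13. → (9, 13)

(9, 13)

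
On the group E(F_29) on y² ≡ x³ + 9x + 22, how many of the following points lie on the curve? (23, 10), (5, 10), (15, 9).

(23, 10): 10² ≡ 13, rhs ≡ 13 → on.
(5, 10): 10² ≡ 13, rhs ≡ 18 → off.
(15, 9): 9² ≡ 23, rhs ≡ 23 → on.

2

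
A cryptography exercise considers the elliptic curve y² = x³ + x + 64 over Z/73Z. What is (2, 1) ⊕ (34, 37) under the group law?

(28, 61)

(2, 1) + (34, 37). λ = (37 - 1)/(34 - 2) ≡ 36/32 mod 73. 32⁻¹ ≡ 16 (mod 73), so λ ≡ 65.
  x = λ² - 2 - 34 = 4225 - 36 ≡ 28; y = λ·(2 - 28) - 1 ≡ 61. → (28, 61)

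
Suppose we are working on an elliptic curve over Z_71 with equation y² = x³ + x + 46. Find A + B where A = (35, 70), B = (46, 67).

(20, 55)

(35, 70) + (46, 67). λ = (67 - 70)/(46 - 35) ≡ 68/11 mod 71. 11⁻¹ ≡ 13 (mod 71) since 11·13 = 143 ≡ 1, so λ ≡ 32.
  x = λ² - 35 - 46 = 1024 - 81 ≡ 20; y = λ·(35 - 20) - 70 ≡ 55. → (20, 55)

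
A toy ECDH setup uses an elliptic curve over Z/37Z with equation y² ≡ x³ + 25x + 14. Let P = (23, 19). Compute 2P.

(25, 13)

tangent at (23, 19): λ = (3·23² + 25)/(2·19) ≡ 21/1. 1⁻¹ ≡ 1 (mod 37) since 1·1 = 1 ≡ 1, so λ ≡ 21·1 ≡ 21.
  x = λ² - 23 - 23 = 441 - 46 ≡ 25; y = λ·(23 - 25) - 19 ≡ 13. → (25, 13)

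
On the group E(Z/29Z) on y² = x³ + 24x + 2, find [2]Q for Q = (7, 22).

tangent at (7, 22): λ = (3·7² + 24)/(2·22) ≡ 26/15. 15⁻¹ ≡ 2 (mod 29), so λ ≡ 26·2 ≡ 23.
  x = λ² - 7 - 7 = 529 - 14 ≡ 22; y = λ·(7 - 22) - 22 ≡ 10. → (22, 10)

(22, 10)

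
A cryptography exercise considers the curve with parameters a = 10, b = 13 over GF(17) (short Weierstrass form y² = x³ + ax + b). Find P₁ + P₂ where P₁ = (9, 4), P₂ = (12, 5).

(15, 11)

(9, 4) + (12, 5). λ = (5 - 4)/(12 - 9) ≡ 1/3 mod 17. 3⁻¹ ≡ 6 (mod 17), so λ ≡ 6.
  x = λ² - 9 - 12 = 36 - 21 ≡ 15; y = λ·(9 - 15) - 4 ≡ 11. → (15, 11)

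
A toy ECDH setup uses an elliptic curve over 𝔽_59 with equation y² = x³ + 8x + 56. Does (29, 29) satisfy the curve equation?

y² = 29² ≡ 15; x³ + 8x + 56 = 24677 ≡ 15 (mod 59). 15 = 15.

yes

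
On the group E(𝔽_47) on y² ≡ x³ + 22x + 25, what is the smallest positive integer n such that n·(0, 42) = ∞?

2P: tangent at (0, 42): λ = (3·0² + 22)/(2·42) ≡ 22/37. 37⁻¹ ≡ 14 (mod 47), so λ ≡ 22·14 ≡ 26.
  x = λ² - 0 - 0 = 676 - 0 ≡ 18; y = λ·(0 - 18) - 42 ≡ 7. → (18, 7)
3P: (18, 7) + (0, 42). λ = (42 - 7)/(0 - 18) ≡ 35/29 mod 47. 29⁻¹ ≡ 13 (mod 47), so λ ≡ 32.
  x = λ² - 18 - 0 = 1024 - 18 ≡ 19; y = λ·(18 - 19) - 7 ≡ 8. → (19, 8)
4P: (19, 8) + (0, 42). λ = (42 - 8)/(0 - 19) ≡ 34/28 mod 47. 28⁻¹ ≡ 42 (mod 47), so λ ≡ 18.
  x = λ² - 19 - 0 = 324 - 19 ≡ 23; y = λ·(19 - 23) - 8 ≡ 14. → (23, 14)
5P: (23, 14) + (0, 42). λ = (42 - 14)/(0 - 23) ≡ 28/24 mod 47. 24⁻¹ ≡ 2 (mod 47) since 24·2 = 48 ≡ 1, so λ ≡ 9.
  x = λ² - 23 - 0 = 81 - 23 ≡ 11; y = λ·(23 - 11) - 14 ≡ 0. → (11, 0)
6P: (11, 0) + (0, 42). λ = (42 - 0)/(0 - 11) ≡ 42/36 mod 47. 36⁻¹ ≡ 17 (mod 47), so λ ≡ 9.
  x = λ² - 11 - 0 = 81 - 11 ≡ 23; y = λ·(11 - 23) - 0 ≡ 33. → (23, 33)
7P: (23, 33) + (0, 42). λ = (42 - 33)/(0 - 23) ≡ 9/24 mod 47. 24⁻¹ ≡ 2 (mod 47) since 24·2 = 48 ≡ 1, so λ ≡ 18.
  x = λ² - 23 - 0 = 324 - 23 ≡ 19; y = λ·(23 - 19) - 33 ≡ 39. → (19, 39)
8P: (19, 39) + (0, 42). λ = (42 - 39)/(0 - 19) ≡ 3/28 mod 47. 28⁻¹ ≡ 42 (mod 47), so λ ≡ 32.
  x = λ² - 19 - 0 = 1024 - 19 ≡ 18; y = λ·(19 - 18) - 39 ≡ 40. → (18, 40)
9P: (18, 40) + (0, 42). λ = (42 - 40)/(0 - 18) ≡ 2/29 mod 47. 29⁻¹ ≡ 13 (mod 47), so λ ≡ 26.
  x = λ² - 18 - 0 = 676 - 18 ≡ 0; y = λ·(18 - 0) - 40 ≡ 5. → (0, 5)
10P: (0, 5) + (0, 42): same x and y₁ ≡ -y₂, so the sum is ∞.
10P = ∞, so the order is 10.

10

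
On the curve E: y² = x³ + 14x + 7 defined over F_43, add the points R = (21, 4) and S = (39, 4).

(21, 4) + (39, 4). λ = (4 - 4)/(39 - 21) ≡ 0/18 mod 43. 18⁻¹ ≡ 12 (mod 43), so λ ≡ 0.
  x = λ² - 21 - 39 = 0 - 60 ≡ 26; y = λ·(21 - 26) - 4 ≡ 39. → (26, 39)

(26, 39)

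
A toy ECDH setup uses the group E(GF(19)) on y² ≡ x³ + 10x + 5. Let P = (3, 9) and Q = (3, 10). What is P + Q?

The two points share x = 3 and their y-coordinates satisfy 9 + 10 ≡ 0 (mod 19), so they are inverses. Their sum is ∞.

O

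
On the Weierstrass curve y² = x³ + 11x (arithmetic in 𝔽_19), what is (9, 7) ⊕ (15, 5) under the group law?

(12, 13)

(9, 7) + (15, 5). λ = (5 - 7)/(15 - 9) ≡ 17/6 mod 19. 6⁻¹ ≡ 16 (mod 19), so λ ≡ 6.
  x = λ² - 9 - 15 = 36 - 24 ≡ 12; y = λ·(9 - 12) - 7 ≡ 13. → (12, 13)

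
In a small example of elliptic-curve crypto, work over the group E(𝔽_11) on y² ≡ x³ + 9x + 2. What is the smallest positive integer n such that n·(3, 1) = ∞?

5

2P: tangent at (3, 1): λ = (3·3² + 9)/(2·1) ≡ 3/2. 2⁻¹ ≡ 6 (mod 11), so λ ≡ 3·6 ≡ 7.
  x = λ² - 3 - 3 = 49 - 6 ≡ 10; y = λ·(3 - 10) - 1 ≡ 5. → (10, 5)
3P: (10, 5) + (3, 1). λ = (1 - 5)/(3 - 10) ≡ 7/4 mod 11. 4⁻¹ ≡ 3 (mod 11), so λ ≡ 10.
  x = λ² - 10 - 3 = 100 - 13 ≡ 10; y = λ·(10 - 10) - 5 ≡ 6. → (10, 6)
4P: (10, 6) + (3, 1). λ = (1 - 6)/(3 - 10) ≡ 6/4 mod 11. 4⁻¹ ≡ 3 (mod 11), so λ ≡ 7.
  x = λ² - 10 - 3 = 49 - 13 ≡ 3; y = λ·(10 - 3) - 6 ≡ 10. → (3, 10)
5P: (3, 10) + (3, 1): same x and y₁ ≡ -y₂, so the sum is ∞.
5P = ∞, so the order is 5.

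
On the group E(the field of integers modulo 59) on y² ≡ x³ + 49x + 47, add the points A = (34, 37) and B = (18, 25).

(34, 37) + (18, 25). λ = (25 - 37)/(18 - 34) ≡ 47/43 mod 59. 43⁻¹ ≡ 11 (mod 59), so λ ≡ 45.
  x = λ² - 34 - 18 = 2025 - 52 ≡ 26; y = λ·(34 - 26) - 37 ≡ 28. → (26, 28)

(26, 28)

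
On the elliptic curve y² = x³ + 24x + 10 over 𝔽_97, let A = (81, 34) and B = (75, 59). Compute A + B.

(85, 15)

(81, 34) + (75, 59). λ = (59 - 34)/(75 - 81) ≡ 25/91 mod 97. 91⁻¹ ≡ 16 (mod 97), so λ ≡ 12.
  x = λ² - 81 - 75 = 144 - 156 ≡ 85; y = λ·(81 - 85) - 34 ≡ 15. → (85, 15)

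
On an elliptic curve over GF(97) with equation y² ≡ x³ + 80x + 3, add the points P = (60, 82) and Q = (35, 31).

(67, 24)

(60, 82) + (35, 31). λ = (31 - 82)/(35 - 60) ≡ 46/72 mod 97. 72⁻¹ ≡ 31 (mod 97) since 72·31 = 2232 ≡ 1, so λ ≡ 68.
  x = λ² - 60 - 35 = 4624 - 95 ≡ 67; y = λ·(60 - 67) - 82 ≡ 24. → (67, 24)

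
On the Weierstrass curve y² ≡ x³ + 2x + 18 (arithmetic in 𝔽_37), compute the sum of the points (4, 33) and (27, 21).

(4, 33) + (27, 21). λ = (21 - 33)/(27 - 4) ≡ 25/23 mod 37. 23⁻¹ ≡ 29 (mod 37) since 23·29 = 667 ≡ 1, so λ ≡ 22.
  x = λ² - 4 - 27 = 484 - 31 ≡ 9; y = λ·(4 - 9) - 33 ≡ 5. → (9, 5)

(9, 5)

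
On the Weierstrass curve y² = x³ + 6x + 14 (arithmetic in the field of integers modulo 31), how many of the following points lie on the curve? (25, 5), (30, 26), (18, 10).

(25, 5): 5² ≡ 25, rhs ≡ 10 → off.
(30, 26): 26² ≡ 25, rhs ≡ 7 → off.
(18, 10): 10² ≡ 7, rhs ≡ 2 → off.

0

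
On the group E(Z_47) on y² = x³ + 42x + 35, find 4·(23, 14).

(30, 1)

Write G = (23, 14).
Repeated addition: build up to 4G.
2G: tangent at (23, 14): λ = (3·23² + 42)/(2·14) ≡ 31/28. 28⁻¹ ≡ 42 (mod 47) since 28·42 = 1176 ≡ 1, so λ ≡ 31·42 ≡ 33.
  x = λ² - 23 - 23 = 1089 - 46 ≡ 9; y = λ·(23 - 9) - 14 ≡ 25. → (9, 25)
3G: (9, 25) + (23, 14). λ = (14 - 25)/(23 - 9) ≡ 36/14 mod 47. 14⁻¹ ≡ 37 (mod 47), so λ ≡ 16.
  x = λ² - 9 - 23 = 256 - 32 ≡ 36; y = λ·(9 - 36) - 25 ≡ 13. → (36, 13)
4G: (36, 13) + (23, 14). λ = (14 - 13)/(23 - 36) ≡ 1/34 mod 47. 34⁻¹ ≡ 18 (mod 47) since 34·18 = 612 ≡ 1, so λ ≡ 18.
  x = λ² - 36 - 23 = 324 - 59 ≡ 30; y = λ·(36 - 30) - 13 ≡ 1. → (30, 1)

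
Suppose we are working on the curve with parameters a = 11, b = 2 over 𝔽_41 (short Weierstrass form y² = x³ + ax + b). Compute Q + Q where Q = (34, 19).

tangent at (34, 19): λ = (3·34² + 11)/(2·19) ≡ 35/38. 38⁻¹ ≡ 27 (mod 41) since 38·27 = 1026 ≡ 1, so λ ≡ 35·27 ≡ 2.
  x = λ² - 34 - 34 = 4 - 68 ≡ 18; y = λ·(34 - 18) - 19 ≡ 13. → (18, 13)

(18, 13)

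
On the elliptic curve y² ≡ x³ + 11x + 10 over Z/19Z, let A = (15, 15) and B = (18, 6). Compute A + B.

(14, 1)

(15, 15) + (18, 6). λ = (6 - 15)/(18 - 15) ≡ 10/3 mod 19. 3⁻¹ ≡ 13 (mod 19) since 3·13 = 39 ≡ 1, so λ ≡ 16.
  x = λ² - 15 - 18 = 256 - 33 ≡ 14; y = λ·(15 - 14) - 15 ≡ 1. → (14, 1)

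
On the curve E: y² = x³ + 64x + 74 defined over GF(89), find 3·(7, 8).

Write P = (7, 8).
Repeated addition: build up to 3P.
2P: tangent at (7, 8): λ = (3·7² + 64)/(2·8) ≡ 33/16. 16⁻¹ ≡ 39 (mod 89), so λ ≡ 33·39 ≡ 41.
  x = λ² - 7 - 7 = 1681 - 14 ≡ 65; y = λ·(7 - 65) - 8 ≡ 17. → (65, 17)
3P: (65, 17) + (7, 8). λ = (8 - 17)/(7 - 65) ≡ 80/31 mod 89. 31⁻¹ ≡ 23 (mod 89) since 31·23 = 713 ≡ 1, so λ ≡ 60.
  x = λ² - 65 - 7 = 3600 - 72 ≡ 57; y = λ·(65 - 57) - 17 ≡ 18. → (57, 18)

(57, 18)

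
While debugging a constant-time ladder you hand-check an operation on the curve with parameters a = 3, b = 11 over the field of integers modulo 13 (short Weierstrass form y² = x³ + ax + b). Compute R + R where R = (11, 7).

(8, 12)

tangent at (11, 7): λ = (3·11² + 3)/(2·7) ≡ 2/1. 1⁻¹ ≡ 1 (mod 13), so λ ≡ 2·1 ≡ 2.
  x = λ² - 11 - 11 = 4 - 22 ≡ 8; y = λ·(11 - 8) - 7 ≡ 12. → (8, 12)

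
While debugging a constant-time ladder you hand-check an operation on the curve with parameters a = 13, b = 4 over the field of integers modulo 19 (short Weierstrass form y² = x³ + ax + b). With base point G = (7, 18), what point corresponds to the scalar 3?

(7, 1)

Repeated addition: build up to 3G.
2G: tangent at (7, 18): λ = (3·7² + 13)/(2·18) ≡ 8/17. 17⁻¹ ≡ 9 (mod 19), so λ ≡ 8·9 ≡ 15.
  x = λ² - 7 - 7 = 225 - 14 ≡ 2; y = λ·(7 - 2) - 18 ≡ 0. → (2, 0)
3G: (2, 0) + (7, 18). λ = (18 - 0)/(7 - 2) ≡ 18/5 mod 19. 5⁻¹ ≡ 4 (mod 19), so λ ≡ 15.
  x = λ² - 2 - 7 = 225 - 9 ≡ 7; y = λ·(2 - 7) - 0 ≡ 1. → (7, 1)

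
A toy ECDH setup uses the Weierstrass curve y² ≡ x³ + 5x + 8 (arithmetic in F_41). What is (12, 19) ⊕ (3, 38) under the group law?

(34, 32)

(12, 19) + (3, 38). λ = (38 - 19)/(3 - 12) ≡ 19/32 mod 41. 32⁻¹ ≡ 9 (mod 41), so λ ≡ 7.
  x = λ² - 12 - 3 = 49 - 15 ≡ 34; y = λ·(12 - 34) - 19 ≡ 32. → (34, 32)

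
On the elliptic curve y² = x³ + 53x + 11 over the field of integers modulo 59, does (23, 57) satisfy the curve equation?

y² = 57² ≡ 4; x³ + 53x + 11 = 13397 ≡ 4 (mod 59). 4 = 4.

yes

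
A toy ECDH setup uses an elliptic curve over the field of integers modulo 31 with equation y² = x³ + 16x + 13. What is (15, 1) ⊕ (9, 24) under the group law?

(26, 5)

(15, 1) + (9, 24). λ = (24 - 1)/(9 - 15) ≡ 23/25 mod 31. 25⁻¹ ≡ 5 (mod 31), so λ ≡ 22.
  x = λ² - 15 - 9 = 484 - 24 ≡ 26; y = λ·(15 - 26) - 1 ≡ 5. → (26, 5)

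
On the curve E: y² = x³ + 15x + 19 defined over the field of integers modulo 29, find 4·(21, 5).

Write P = (21, 5).
Repeated addition: build up to 4P.
2P: tangent at (21, 5): λ = (3·21² + 15)/(2·5) ≡ 4/10. 10⁻¹ ≡ 3 (mod 29), so λ ≡ 4·3 ≡ 12.
  x = λ² - 21 - 21 = 144 - 42 ≡ 15; y = λ·(21 - 15) - 5 ≡ 9. → (15, 9)
3P: (15, 9) + (21, 5). λ = (5 - 9)/(21 - 15) ≡ 25/6 mod 29. 6⁻¹ ≡ 5 (mod 29), so λ ≡ 9.
  x = λ² - 15 - 21 = 81 - 36 ≡ 16; y = λ·(15 - 16) - 9 ≡ 11. → (16, 11)
4P: (16, 11) + (21, 5). λ = (5 - 11)/(21 - 16) ≡ 23/5 mod 29. 5⁻¹ ≡ 6 (mod 29) since 5·6 = 30 ≡ 1, so λ ≡ 22.
  x = λ² - 16 - 21 = 484 - 37 ≡ 12; y = λ·(16 - 12) - 11 ≡ 19. → (12, 19)

(12, 19)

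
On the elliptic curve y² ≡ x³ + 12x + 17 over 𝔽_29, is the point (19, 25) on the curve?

no

y² = 25² ≡ 16; x³ + 12x + 17 = 7104 ≡ 28 (mod 29). 16 ≠ 28.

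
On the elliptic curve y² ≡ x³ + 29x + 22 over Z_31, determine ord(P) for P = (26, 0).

2

2P: (26, 0) + (26, 0): same x and y₁ ≡ -y₂, so the sum is O.
2P = O, so the order is 2.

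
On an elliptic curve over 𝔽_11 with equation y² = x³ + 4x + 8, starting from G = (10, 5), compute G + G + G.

(3, 5)

Repeated addition: build up to 3G.
2G: tangent at (10, 5): λ = (3·10² + 4)/(2·5) ≡ 7/10. 10⁻¹ ≡ 10 (mod 11), so λ ≡ 7·10 ≡ 4.
  x = λ² - 10 - 10 = 16 - 20 ≡ 7; y = λ·(10 - 7) - 5 ≡ 7. → (7, 7)
3G: (7, 7) + (10, 5). λ = (5 - 7)/(10 - 7) ≡ 9/3 mod 11. 3⁻¹ ≡ 4 (mod 11) since 3·4 = 12 ≡ 1, so λ ≡ 3.
  x = λ² - 7 - 10 = 9 - 17 ≡ 3; y = λ·(7 - 3) - 7 ≡ 5. → (3, 5)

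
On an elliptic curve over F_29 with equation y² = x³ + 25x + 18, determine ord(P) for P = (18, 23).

2P: tangent at (18, 23): λ = (3·18² + 25)/(2·23) ≡ 11/17. 17⁻¹ ≡ 12 (mod 29) since 17·12 = 204 ≡ 1, so λ ≡ 11·12 ≡ 16.
  x = λ² - 18 - 18 = 256 - 36 ≡ 17; y = λ·(18 - 17) - 23 ≡ 22. → (17, 22)
3P: (17, 22) + (18, 23). λ = (23 - 22)/(18 - 17) ≡ 1/1 mod 29. 1⁻¹ ≡ 1 (mod 29), so λ ≡ 1.
  x = λ² - 17 - 18 = 1 - 35 ≡ 24; y = λ·(17 - 24) - 22 ≡ 0. → (24, 0)
4P: (24, 0) + (18, 23). λ = (23 - 0)/(18 - 24) ≡ 23/23 mod 29. 23⁻¹ ≡ 24 (mod 29), so λ ≡ 1.
  x = λ² - 24 - 18 = 1 - 42 ≡ 17; y = λ·(24 - 17) - 0 ≡ 7. → (17, 7)
5P: (17, 7) + (18, 23). λ = (23 - 7)/(18 - 17) ≡ 16/1 mod 29. 1⁻¹ ≡ 1 (mod 29) since 1·1 = 1 ≡ 1, so λ ≡ 16.
  x = λ² - 17 - 18 = 256 - 35 ≡ 18; y = λ·(17 - 18) - 7 ≡ 6. → (18, 6)
6P: (18, 6) + (18, 23): same x and y₁ ≡ -y₂, so the sum is O.
6P = O, so the order is 6.

6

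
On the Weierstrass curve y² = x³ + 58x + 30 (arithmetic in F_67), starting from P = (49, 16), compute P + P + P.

Repeated addition: build up to 3P.
2P: tangent at (49, 16): λ = (3·49² + 58)/(2·16) ≡ 25/32. 32⁻¹ ≡ 44 (mod 67) since 32·44 = 1408 ≡ 1, so λ ≡ 25·44 ≡ 28.
  x = λ² - 49 - 49 = 784 - 98 ≡ 16; y = λ·(49 - 16) - 16 ≡ 37. → (16, 37)
3P: (16, 37) + (49, 16). λ = (16 - 37)/(49 - 16) ≡ 46/33 mod 67. 33⁻¹ ≡ 65 (mod 67), so λ ≡ 42.
  x = λ² - 16 - 49 = 1764 - 65 ≡ 24; y = λ·(16 - 24) - 37 ≡ 29. → (24, 29)

(24, 29)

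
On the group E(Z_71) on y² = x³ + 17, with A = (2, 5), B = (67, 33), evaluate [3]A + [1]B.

(7, 17)

First 3A:
Repeated addition: build up to 3A.
2A: tangent at (2, 5): λ = (3·2² + 0)/(2·5) ≡ 12/10. 10⁻¹ ≡ 64 (mod 71), so λ ≡ 12·64 ≡ 58.
  x = λ² - 2 - 2 = 3364 - 4 ≡ 23; y = λ·(2 - 23) - 5 ≡ 55. → (23, 55)
3A: (23, 55) + (2, 5). λ = (5 - 55)/(2 - 23) ≡ 21/50 mod 71. 50⁻¹ ≡ 27 (mod 71), so λ ≡ 70.
  x = λ² - 23 - 2 = 4900 - 25 ≡ 47; y = λ·(23 - 47) - 55 ≡ 40. → (47, 40)
3A = (47, 40).
Finally 3A + B:
(47, 40) + (67, 33). λ = (33 - 40)/(67 - 47) ≡ 64/20 mod 71. 20⁻¹ ≡ 32 (mod 71), so λ ≡ 60.
  x = λ² - 47 - 67 = 3600 - 114 ≡ 7; y = λ·(47 - 7) - 40 ≡ 17. → (7, 17)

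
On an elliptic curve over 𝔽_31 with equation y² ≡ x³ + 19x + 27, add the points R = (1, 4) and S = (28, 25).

(16, 5)

(1, 4) + (28, 25). λ = (25 - 4)/(28 - 1) ≡ 21/27 mod 31. 27⁻¹ ≡ 23 (mod 31) since 27·23 = 621 ≡ 1, so λ ≡ 18.
  x = λ² - 1 - 28 = 324 - 29 ≡ 16; y = λ·(1 - 16) - 4 ≡ 5. → (16, 5)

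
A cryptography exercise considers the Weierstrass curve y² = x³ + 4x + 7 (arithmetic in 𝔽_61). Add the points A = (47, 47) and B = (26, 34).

(48, 25)

(47, 47) + (26, 34). λ = (34 - 47)/(26 - 47) ≡ 48/40 mod 61. 40⁻¹ ≡ 29 (mod 61), so λ ≡ 50.
  x = λ² - 47 - 26 = 2500 - 73 ≡ 48; y = λ·(47 - 48) - 47 ≡ 25. → (48, 25)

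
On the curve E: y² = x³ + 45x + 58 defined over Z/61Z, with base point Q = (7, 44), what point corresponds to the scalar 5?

(47, 51)

Double-and-add on 5 = (101)₂. Start with Q = (7, 44) for the leading 1-bit.
double: tangent at (7, 44): λ = (3·7² + 45)/(2·44) ≡ 9/27. 27⁻¹ ≡ 52 (mod 61) since 27·52 = 1404 ≡ 1, so λ ≡ 9·52 ≡ 41.
  x = λ² - 7 - 7 = 1681 - 14 ≡ 20; y = λ·(7 - 20) - 44 ≡ 33. → (20, 33)
double: tangent at (20, 33): λ = (3·20² + 45)/(2·33) ≡ 25/5. 5⁻¹ ≡ 49 (mod 61) since 5·49 = 245 ≡ 1, so λ ≡ 25·49 ≡ 5.
  x = λ² - 20 - 20 = 25 - 40 ≡ 46; y = λ·(20 - 46) - 33 ≡ 20. → (46, 20)
add Q: (46, 20) + (7, 44). λ = (44 - 20)/(7 - 46) ≡ 24/22 mod 61. 22⁻¹ ≡ 25 (mod 61), so λ ≡ 51.
  x = λ² - 46 - 7 = 2601 - 53 ≡ 47; y = λ·(46 - 47) - 20 ≡ 51. → (47, 51)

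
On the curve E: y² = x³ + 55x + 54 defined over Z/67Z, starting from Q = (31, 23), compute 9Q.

(11, 39)

Repeated addition: build up to 9Q.
2Q: tangent at (31, 23): λ = (3·31² + 55)/(2·23) ≡ 57/46. 46⁻¹ ≡ 51 (mod 67) since 46·51 = 2346 ≡ 1, so λ ≡ 57·51 ≡ 26.
  x = λ² - 31 - 31 = 676 - 62 ≡ 11; y = λ·(31 - 11) - 23 ≡ 28. → (11, 28)
3Q: (11, 28) + (31, 23). λ = (23 - 28)/(31 - 11) ≡ 62/20 mod 67. 20⁻¹ ≡ 57 (mod 67) since 20·57 = 1140 ≡ 1, so λ ≡ 50.
  x = λ² - 11 - 31 = 2500 - 42 ≡ 46; y = λ·(11 - 46) - 28 ≡ 31. → (46, 31)
4Q: (46, 31) + (31, 23). λ = (23 - 31)/(31 - 46) ≡ 59/52 mod 67. 52⁻¹ ≡ 58 (mod 67) since 52·58 = 3016 ≡ 1, so λ ≡ 5.
  x = λ² - 46 - 31 = 25 - 77 ≡ 15; y = λ·(46 - 15) - 31 ≡ 57. → (15, 57)
5Q: (15, 57) + (31, 23). λ = (23 - 57)/(31 - 15) ≡ 33/16 mod 67. 16⁻¹ ≡ 21 (mod 67) since 16·21 = 336 ≡ 1, so λ ≡ 23.
  x = λ² - 15 - 31 = 529 - 46 ≡ 14; y = λ·(15 - 14) - 57 ≡ 33. → (14, 33)
6Q: (14, 33) + (31, 23). λ = (23 - 33)/(31 - 14) ≡ 57/17 mod 67. 17⁻¹ ≡ 4 (mod 67) since 17·4 = 68 ≡ 1, so λ ≡ 27.
  x = λ² - 14 - 31 = 729 - 45 ≡ 14; y = λ·(14 - 14) - 33 ≡ 34. → (14, 34)
7Q: (14, 34) + (31, 23). λ = (23 - 34)/(31 - 14) ≡ 56/17 mod 67. 17⁻¹ ≡ 4 (mod 67), so λ ≡ 23.
  x = λ² - 14 - 31 = 529 - 45 ≡ 15; y = λ·(14 - 15) - 34 ≡ 10. → (15, 10)
8Q: (15, 10) + (31, 23). λ = (23 - 10)/(31 - 15) ≡ 13/16 mod 67. 16⁻¹ ≡ 21 (mod 67), so λ ≡ 5.
  x = λ² - 15 - 31 = 25 - 46 ≡ 46; y = λ·(15 - 46) - 10 ≡ 36. → (46, 36)
9Q: (46, 36) + (31, 23). λ = (23 - 36)/(31 - 46) ≡ 54/52 mod 67. 52⁻¹ ≡ 58 (mod 67), so λ ≡ 50.
  x = λ² - 46 - 31 = 2500 - 77 ≡ 11; y = λ·(46 - 11) - 36 ≡ 39. → (11, 39)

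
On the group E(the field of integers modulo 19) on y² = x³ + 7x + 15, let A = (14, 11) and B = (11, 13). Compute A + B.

(5, 2)

(14, 11) + (11, 13). λ = (13 - 11)/(11 - 14) ≡ 2/16 mod 19. 16⁻¹ ≡ 6 (mod 19) since 16·6 = 96 ≡ 1, so λ ≡ 12.
  x = λ² - 14 - 11 = 144 - 25 ≡ 5; y = λ·(14 - 5) - 11 ≡ 2. → (5, 2)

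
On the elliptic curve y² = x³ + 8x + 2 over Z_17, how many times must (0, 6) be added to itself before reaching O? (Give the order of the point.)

4

2P: tangent at (0, 6): λ = (3·0² + 8)/(2·6) ≡ 8/12. 12⁻¹ ≡ 10 (mod 17), so λ ≡ 8·10 ≡ 12.
  x = λ² - 0 - 0 = 144 - 0 ≡ 8; y = λ·(0 - 8) - 6 ≡ 0. → (8, 0)
3P: (8, 0) + (0, 6). λ = (6 - 0)/(0 - 8) ≡ 6/9 mod 17. 9⁻¹ ≡ 2 (mod 17), so λ ≡ 12.
  x = λ² - 8 - 0 = 144 - 8 ≡ 0; y = λ·(8 - 0) - 0 ≡ 11. → (0, 11)
4P: (0, 11) + (0, 6): same x and y₁ ≡ -y₂, so the sum is O.
4P = O, so the order is 4.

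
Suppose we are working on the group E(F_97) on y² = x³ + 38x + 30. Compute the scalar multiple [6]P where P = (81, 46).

Repeated addition: build up to 6P.
2P: tangent at (81, 46): λ = (3·81² + 38)/(2·46) ≡ 30/92. 92⁻¹ ≡ 58 (mod 97), so λ ≡ 30·58 ≡ 91.
  x = λ² - 81 - 81 = 8281 - 162 ≡ 68; y = λ·(81 - 68) - 46 ≡ 70. → (68, 70)
3P: (68, 70) + (81, 46). λ = (46 - 70)/(81 - 68) ≡ 73/13 mod 97. 13⁻¹ ≡ 15 (mod 97), so λ ≡ 28.
  x = λ² - 68 - 81 = 784 - 149 ≡ 53; y = λ·(68 - 53) - 70 ≡ 59. → (53, 59)
4P: (53, 59) + (81, 46). λ = (46 - 59)/(81 - 53) ≡ 84/28 mod 97. 28⁻¹ ≡ 52 (mod 97), so λ ≡ 3.
  x = λ² - 53 - 81 = 9 - 134 ≡ 69; y = λ·(53 - 69) - 59 ≡ 87. → (69, 87)
5P: (69, 87) + (81, 46). λ = (46 - 87)/(81 - 69) ≡ 56/12 mod 97. 12⁻¹ ≡ 89 (mod 97) since 12·89 = 1068 ≡ 1, so λ ≡ 37.
  x = λ² - 69 - 81 = 1369 - 150 ≡ 55; y = λ·(69 - 55) - 87 ≡ 43. → (55, 43)
6P: (55, 43) + (81, 46). λ = (46 - 43)/(81 - 55) ≡ 3/26 mod 97. 26⁻¹ ≡ 56 (mod 97) since 26·56 = 1456 ≡ 1, so λ ≡ 71.
  x = λ² - 55 - 81 = 5041 - 136 ≡ 55; y = λ·(55 - 55) - 43 ≡ 54. → (55, 54)

(55, 54)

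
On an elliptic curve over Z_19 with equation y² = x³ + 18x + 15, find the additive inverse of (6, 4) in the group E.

(6, 15)

-(6, 4) = (6, -4 mod 19) = (6, 15).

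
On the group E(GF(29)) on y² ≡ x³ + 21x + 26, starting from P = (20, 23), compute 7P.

Double-and-add on 7 = (111)₂. Start with P = (20, 23) for the leading 1-bit.
double: tangent at (20, 23): λ = (3·20² + 21)/(2·23) ≡ 3/17. 17⁻¹ ≡ 12 (mod 29) since 17·12 = 204 ≡ 1, so λ ≡ 3·12 ≡ 7.
  x = λ² - 20 - 20 = 49 - 40 ≡ 9; y = λ·(20 - 9) - 23 ≡ 25. → (9, 25)
add P: (9, 25) + (20, 23). λ = (23 - 25)/(20 - 9) ≡ 27/11 mod 29. 11⁻¹ ≡ 8 (mod 29) since 11·8 = 88 ≡ 1, so λ ≡ 13.
  x = λ² - 9 - 20 = 169 - 29 ≡ 24; y = λ·(9 - 24) - 25 ≡ 12. → (24, 12)
double: tangent at (24, 12): λ = (3·24² + 21)/(2·12) ≡ 9/24. 24⁻¹ ≡ 23 (mod 29) since 24·23 = 552 ≡ 1, so λ ≡ 9·23 ≡ 4.
  x = λ² - 24 - 24 = 16 - 48 ≡ 26; y = λ·(24 - 26) - 12 ≡ 9. → (26, 9)
add P: (26, 9) + (20, 23). λ = (23 - 9)/(20 - 26) ≡ 14/23 mod 29. 23⁻¹ ≡ 24 (mod 29), so λ ≡ 17.
  x = λ² - 26 - 20 = 289 - 46 ≡ 11; y = λ·(26 - 11) - 9 ≡ 14. → (11, 14)

(11, 14)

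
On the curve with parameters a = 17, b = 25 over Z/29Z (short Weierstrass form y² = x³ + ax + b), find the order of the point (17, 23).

2P: tangent at (17, 23): λ = (3·17² + 17)/(2·23) ≡ 14/17. 17⁻¹ ≡ 12 (mod 29) since 17·12 = 204 ≡ 1, so λ ≡ 14·12 ≡ 23.
  x = λ² - 17 - 17 = 529 - 34 ≡ 2; y = λ·(17 - 2) - 23 ≡ 3. → (2, 3)
3P: (2, 3) + (17, 23). λ = (23 - 3)/(17 - 2) ≡ 20/15 mod 29. 15⁻¹ ≡ 2 (mod 29) since 15·2 = 30 ≡ 1, so λ ≡ 11.
  x = λ² - 2 - 17 = 121 - 19 ≡ 15; y = λ·(2 - 15) - 3 ≡ 28. → (15, 28)
4P: (15, 28) + (17, 23). λ = (23 - 28)/(17 - 15) ≡ 24/2 mod 29. 2⁻¹ ≡ 15 (mod 29), so λ ≡ 12.
  x = λ² - 15 - 17 = 144 - 32 ≡ 25; y = λ·(15 - 25) - 28 ≡ 26. → (25, 26)
5P: (25, 26) + (17, 23). λ = (23 - 26)/(17 - 25) ≡ 26/21 mod 29. 21⁻¹ ≡ 18 (mod 29), so λ ≡ 4.
  x = λ² - 25 - 17 = 16 - 42 ≡ 3; y = λ·(25 - 3) - 26 ≡ 4. → (3, 4)
6P: (3, 4) + (17, 23). λ = (23 - 4)/(17 - 3) ≡ 19/14 mod 29. 14⁻¹ ≡ 27 (mod 29), so λ ≡ 20.
  x = λ² - 3 - 17 = 400 - 20 ≡ 3; y = λ·(3 - 3) - 4 ≡ 25. → (3, 25)
7P: (3, 25) + (17, 23). λ = (23 - 25)/(17 - 3) ≡ 27/14 mod 29. 14⁻¹ ≡ 27 (mod 29), so λ ≡ 4.
  x = λ² - 3 - 17 = 16 - 20 ≡ 25; y = λ·(3 - 25) - 25 ≡ 3. → (25, 3)
8P: (25, 3) + (17, 23). λ = (23 - 3)/(17 - 25) ≡ 20/21 mod 29. 21⁻¹ ≡ 18 (mod 29), so λ ≡ 12.
  x = λ² - 25 - 17 = 144 - 42 ≡ 15; y = λ·(25 - 15) - 3 ≡ 1. → (15, 1)
9P: (15, 1) + (17, 23). λ = (23 - 1)/(17 - 15) ≡ 22/2 mod 29. 2⁻¹ ≡ 15 (mod 29) since 2·15 = 30 ≡ 1, so λ ≡ 11.
  x = λ² - 15 - 17 = 121 - 32 ≡ 2; y = λ·(15 - 2) - 1 ≡ 26. → (2, 26)
10P: (2, 26) + (17, 23). λ = (23 - 26)/(17 - 2) ≡ 26/15 mod 29. 15⁻¹ ≡ 2 (mod 29) since 15·2 = 30 ≡ 1, so λ ≡ 23.
  x = λ² - 2 - 17 = 529 - 19 ≡ 17; y = λ·(2 - 17) - 26 ≡ 6. → (17, 6)
11P: (17, 6) + (17, 23): same x and y₁ ≡ -y₂, so the sum is O.
11P = O, so the order is 11.

11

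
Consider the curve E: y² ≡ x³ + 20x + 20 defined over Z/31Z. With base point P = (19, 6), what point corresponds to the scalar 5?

Double-and-add on 5 = (101)₂. Start with P = (19, 6) for the leading 1-bit.
double: tangent at (19, 6): λ = (3·19² + 20)/(2·6) ≡ 18/12. 12⁻¹ ≡ 13 (mod 31) since 12·13 = 156 ≡ 1, so λ ≡ 18·13 ≡ 17.
  x = λ² - 19 - 19 = 289 - 38 ≡ 3; y = λ·(19 - 3) - 6 ≡ 18. → (3, 18)
double: tangent at (3, 18): λ = (3·3² + 20)/(2·18) ≡ 16/5. 5⁻¹ ≡ 25 (mod 31), so λ ≡ 16·25 ≡ 28.
  x = λ² - 3 - 3 = 784 - 6 ≡ 3; y = λ·(3 - 3) - 18 ≡ 13. → (3, 13)
add P: (3, 13) + (19, 6). λ = (6 - 13)/(19 - 3) ≡ 24/16 mod 31. 16⁻¹ ≡ 2 (mod 31), so λ ≡ 17.
  x = λ² - 3 - 19 = 289 - 22 ≡ 19; y = λ·(3 - 19) - 13 ≡ 25. → (19, 25)

(19, 25)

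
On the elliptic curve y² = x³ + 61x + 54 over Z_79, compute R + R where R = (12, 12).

tangent at (12, 12): λ = (3·12² + 61)/(2·12) ≡ 19/24. 24⁻¹ ≡ 56 (mod 79), so λ ≡ 19·56 ≡ 37.
  x = λ² - 12 - 12 = 1369 - 24 ≡ 2; y = λ·(12 - 2) - 12 ≡ 42. → (2, 42)

(2, 42)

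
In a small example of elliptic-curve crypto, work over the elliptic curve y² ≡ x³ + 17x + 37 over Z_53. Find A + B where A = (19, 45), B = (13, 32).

(19, 45) + (13, 32). λ = (32 - 45)/(13 - 19) ≡ 40/47 mod 53. 47⁻¹ ≡ 44 (mod 53), so λ ≡ 11.
  x = λ² - 19 - 13 = 121 - 32 ≡ 36; y = λ·(19 - 36) - 45 ≡ 33. → (36, 33)

(36, 33)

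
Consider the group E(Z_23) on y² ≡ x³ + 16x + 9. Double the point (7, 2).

(15, 17)

tangent at (7, 2): λ = (3·7² + 16)/(2·2) ≡ 2/4. 4⁻¹ ≡ 6 (mod 23) since 4·6 = 24 ≡ 1, so λ ≡ 2·6 ≡ 12.
  x = λ² - 7 - 7 = 144 - 14 ≡ 15; y = λ·(7 - 15) - 2 ≡ 17. → (15, 17)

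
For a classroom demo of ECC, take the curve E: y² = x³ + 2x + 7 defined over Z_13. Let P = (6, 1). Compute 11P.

Repeated addition: build up to 11P.
2P: tangent at (6, 1): λ = (3·6² + 2)/(2·1) ≡ 6/2. 2⁻¹ ≡ 7 (mod 13), so λ ≡ 6·7 ≡ 3.
  x = λ² - 6 - 6 = 9 - 12 ≡ 10; y = λ·(6 - 10) - 1 ≡ 0. → (10, 0)
3P: (10, 0) + (6, 1). λ = (1 - 0)/(6 - 10) ≡ 1/9 mod 13. 9⁻¹ ≡ 3 (mod 13), so λ ≡ 3.
  x = λ² - 10 - 6 = 9 - 16 ≡ 6; y = λ·(10 - 6) - 0 ≡ 12. → (6, 12)
4P: (6, 12) + (6, 1): same x and y₁ ≡ -y₂, so the sum is 𝒪.
5P: 𝒪 + (6, 1) = (6, 1) (identity).
6P: tangent at (6, 1): λ = (3·6² + 2)/(2·1) ≡ 6/2. 2⁻¹ ≡ 7 (mod 13) since 2·7 = 14 ≡ 1, so λ ≡ 6·7 ≡ 3.
  x = λ² - 6 - 6 = 9 - 12 ≡ 10; y = λ·(6 - 10) - 1 ≡ 0. → (10, 0)
7P: (10, 0) + (6, 1). λ = (1 - 0)/(6 - 10) ≡ 1/9 mod 13. 9⁻¹ ≡ 3 (mod 13) since 9·3 = 27 ≡ 1, so λ ≡ 3.
  x = λ² - 10 - 6 = 9 - 16 ≡ 6; y = λ·(10 - 6) - 0 ≡ 12. → (6, 12)
8P: (6, 12) + (6, 1): same x and y₁ ≡ -y₂, so the sum is 𝒪.
9P: 𝒪 + (6, 1) = (6, 1) (identity).
10P: tangent at (6, 1): λ = (3·6² + 2)/(2·1) ≡ 6/2. 2⁻¹ ≡ 7 (mod 13), so λ ≡ 6·7 ≡ 3.
  x = λ² - 6 - 6 = 9 - 12 ≡ 10; y = λ·(6 - 10) - 1 ≡ 0. → (10, 0)
11P: (10, 0) + (6, 1). λ = (1 - 0)/(6 - 10) ≡ 1/9 mod 13. 9⁻¹ ≡ 3 (mod 13) since 9·3 = 27 ≡ 1, so λ ≡ 3.
  x = λ² - 10 - 6 = 9 - 16 ≡ 6; y = λ·(10 - 6) - 0 ≡ 12. → (6, 12)

(6, 12)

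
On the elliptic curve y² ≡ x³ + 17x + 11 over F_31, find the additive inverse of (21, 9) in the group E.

(21, 22)

-(21, 9) = (21, -9 mod 31) = (21, 22).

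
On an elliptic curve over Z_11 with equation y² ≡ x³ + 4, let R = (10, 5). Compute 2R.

(0, 9)

tangent at (10, 5): λ = (3·10² + 0)/(2·5) ≡ 3/10. 10⁻¹ ≡ 10 (mod 11), so λ ≡ 3·10 ≡ 8.
  x = λ² - 10 - 10 = 64 - 20 ≡ 0; y = λ·(10 - 0) - 5 ≡ 9. → (0, 9)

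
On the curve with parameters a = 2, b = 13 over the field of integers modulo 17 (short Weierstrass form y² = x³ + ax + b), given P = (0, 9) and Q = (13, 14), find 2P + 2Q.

First 2P:
Repeated addition: build up to 2P.
2P: tangent at (0, 9): λ = (3·0² + 2)/(2·9) ≡ 2/1. 1⁻¹ ≡ 1 (mod 17) since 1·1 = 1 ≡ 1, so λ ≡ 2·1 ≡ 2.
  x = λ² - 0 - 0 = 4 - 0 ≡ 4; y = λ·(0 - 4) - 9 ≡ 0. → (4, 0)
2P = (4, 0).
Next 2Q:
Repeated addition: build up to 2Q.
2Q: tangent at (13, 14): λ = (3·13² + 2)/(2·14) ≡ 16/11. 11⁻¹ ≡ 14 (mod 17) since 11·14 = 154 ≡ 1, so λ ≡ 16·14 ≡ 3.
  x = λ² - 13 - 13 = 9 - 26 ≡ 0; y = λ·(13 - 0) - 14 ≡ 8. → (0, 8)
2Q = (0, 8).
Finally 2P + 2Q:
(4, 0) + (0, 8). λ = (8 - 0)/(0 - 4) ≡ 8/13 mod 17. 13⁻¹ ≡ 4 (mod 17), so λ ≡ 15.
  x = λ² - 4 - 0 = 225 - 4 ≡ 0; y = λ·(4 - 0) - 0 ≡ 9. → (0, 9)

(0, 9)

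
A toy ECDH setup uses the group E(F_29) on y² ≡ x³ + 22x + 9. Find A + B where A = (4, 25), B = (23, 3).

(8, 1)

(4, 25) + (23, 3). λ = (3 - 25)/(23 - 4) ≡ 7/19 mod 29. 19⁻¹ ≡ 26 (mod 29) since 19·26 = 494 ≡ 1, so λ ≡ 8.
  x = λ² - 4 - 23 = 64 - 27 ≡ 8; y = λ·(4 - 8) - 25 ≡ 1. → (8, 1)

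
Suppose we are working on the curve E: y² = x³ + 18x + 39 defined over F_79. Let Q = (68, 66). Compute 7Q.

Repeated addition: build up to 7Q.
2Q: tangent at (68, 66): λ = (3·68² + 18)/(2·66) ≡ 65/53. 53⁻¹ ≡ 3 (mod 79), so λ ≡ 65·3 ≡ 37.
  x = λ² - 68 - 68 = 1369 - 136 ≡ 48; y = λ·(68 - 48) - 66 ≡ 42. → (48, 42)
3Q: (48, 42) + (68, 66). λ = (66 - 42)/(68 - 48) ≡ 24/20 mod 79. 20⁻¹ ≡ 4 (mod 79), so λ ≡ 17.
  x = λ² - 48 - 68 = 289 - 116 ≡ 15; y = λ·(48 - 15) - 42 ≡ 45. → (15, 45)
4Q: (15, 45) + (68, 66). λ = (66 - 45)/(68 - 15) ≡ 21/53 mod 79. 53⁻¹ ≡ 3 (mod 79) since 53·3 = 159 ≡ 1, so λ ≡ 63.
  x = λ² - 15 - 68 = 3969 - 83 ≡ 15; y = λ·(15 - 15) - 45 ≡ 34. → (15, 34)
5Q: (15, 34) + (68, 66). λ = (66 - 34)/(68 - 15) ≡ 32/53 mod 79. 53⁻¹ ≡ 3 (mod 79) since 53·3 = 159 ≡ 1, so λ ≡ 17.
  x = λ² - 15 - 68 = 289 - 83 ≡ 48; y = λ·(15 - 48) - 34 ≡ 37. → (48, 37)
6Q: (48, 37) + (68, 66). λ = (66 - 37)/(68 - 48) ≡ 29/20 mod 79. 20⁻¹ ≡ 4 (mod 79), so λ ≡ 37.
  x = λ² - 48 - 68 = 1369 - 116 ≡ 68; y = λ·(48 - 68) - 37 ≡ 13. → (68, 13)
7Q: (68, 13) + (68, 66): same x and y₁ ≡ -y₂, so the sum is the point at infinity.

O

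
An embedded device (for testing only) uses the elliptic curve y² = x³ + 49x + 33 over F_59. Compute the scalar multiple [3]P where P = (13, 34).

Repeated addition: build up to 3P.
2P: tangent at (13, 34): λ = (3·13² + 49)/(2·34) ≡ 25/9. 9⁻¹ ≡ 46 (mod 59), so λ ≡ 25·46 ≡ 29.
  x = λ² - 13 - 13 = 841 - 26 ≡ 48; y = λ·(13 - 48) - 34 ≡ 13. → (48, 13)
3P: (48, 13) + (13, 34). λ = (34 - 13)/(13 - 48) ≡ 21/24 mod 59. 24⁻¹ ≡ 32 (mod 59) since 24·32 = 768 ≡ 1, so λ ≡ 23.
  x = λ² - 48 - 13 = 529 - 61 ≡ 55; y = λ·(48 - 55) - 13 ≡ 3. → (55, 3)

(55, 3)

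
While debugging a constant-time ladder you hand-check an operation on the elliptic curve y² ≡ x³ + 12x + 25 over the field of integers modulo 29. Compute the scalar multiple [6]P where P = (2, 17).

(19, 23)

Double-and-add on 6 = (110)₂. Start with P = (2, 17) for the leading 1-bit.
double: tangent at (2, 17): λ = (3·2² + 12)/(2·17) ≡ 24/5. 5⁻¹ ≡ 6 (mod 29) since 5·6 = 30 ≡ 1, so λ ≡ 24·6 ≡ 28.
  x = λ² - 2 - 2 = 784 - 4 ≡ 26; y = λ·(2 - 26) - 17 ≡ 7. → (26, 7)
add P: (26, 7) + (2, 17). λ = (17 - 7)/(2 - 26) ≡ 10/5 mod 29. 5⁻¹ ≡ 6 (mod 29) since 5·6 = 30 ≡ 1, so λ ≡ 2.
  x = λ² - 26 - 2 = 4 - 28 ≡ 5; y = λ·(26 - 5) - 7 ≡ 6. → (5, 6)
double: tangent at (5, 6): λ = (3·5² + 12)/(2·6) ≡ 0/12. 12⁻¹ ≡ 17 (mod 29), so λ ≡ 0·17 ≡ 0.
  x = λ² - 5 - 5 = 0 - 10 ≡ 19; y = λ·(5 - 19) - 6 ≡ 23. → (19, 23)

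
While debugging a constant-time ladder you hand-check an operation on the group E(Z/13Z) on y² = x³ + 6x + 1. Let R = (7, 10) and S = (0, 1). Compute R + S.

(7, 10) + (0, 1). λ = (1 - 10)/(0 - 7) ≡ 4/6 mod 13. 6⁻¹ ≡ 11 (mod 13), so λ ≡ 5.
  x = λ² - 7 - 0 = 25 - 7 ≡ 5; y = λ·(7 - 5) - 10 ≡ 0. → (5, 0)

(5, 0)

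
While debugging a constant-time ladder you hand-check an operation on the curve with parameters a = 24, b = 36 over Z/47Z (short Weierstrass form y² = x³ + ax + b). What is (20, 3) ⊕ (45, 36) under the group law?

(20, 3) + (45, 36). λ = (36 - 3)/(45 - 20) ≡ 33/25 mod 47. 25⁻¹ ≡ 32 (mod 47) since 25·32 = 800 ≡ 1, so λ ≡ 22.
  x = λ² - 20 - 45 = 484 - 65 ≡ 43; y = λ·(20 - 43) - 3 ≡ 8. → (43, 8)

(43, 8)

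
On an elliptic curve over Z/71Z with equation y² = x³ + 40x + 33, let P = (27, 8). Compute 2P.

tangent at (27, 8): λ = (3·27² + 40)/(2·8) ≡ 26/16. 16⁻¹ ≡ 40 (mod 71) since 16·40 = 640 ≡ 1, so λ ≡ 26·40 ≡ 46.
  x = λ² - 27 - 27 = 2116 - 54 ≡ 3; y = λ·(27 - 3) - 8 ≡ 31. → (3, 31)

(3, 31)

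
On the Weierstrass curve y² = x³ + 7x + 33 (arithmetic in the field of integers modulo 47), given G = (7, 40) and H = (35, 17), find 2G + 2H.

First 2G:
Repeated addition: build up to 2G.
2G: tangent at (7, 40): λ = (3·7² + 7)/(2·40) ≡ 13/33. 33⁻¹ ≡ 10 (mod 47) since 33·10 = 330 ≡ 1, so λ ≡ 13·10 ≡ 36.
  x = λ² - 7 - 7 = 1296 - 14 ≡ 13; y = λ·(7 - 13) - 40 ≡ 26. → (13, 26)
2G = (13, 26).
Next 2H:
Repeated addition: build up to 2H.
2H: tangent at (35, 17): λ = (3·35² + 7)/(2·17) ≡ 16/34. 34⁻¹ ≡ 18 (mod 47), so λ ≡ 16·18 ≡ 6.
  x = λ² - 35 - 35 = 36 - 70 ≡ 13; y = λ·(35 - 13) - 17 ≡ 21. → (13, 21)
2H = (13, 21).
Finally 2G + 2H:
(13, 26) + (13, 21): same x and y₁ ≡ -y₂, so the sum is the point at infinity.

O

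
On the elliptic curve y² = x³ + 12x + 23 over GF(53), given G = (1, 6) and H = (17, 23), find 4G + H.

First 4G:
Repeated addition: build up to 4G.
2G: tangent at (1, 6): λ = (3·1² + 12)/(2·6) ≡ 15/12. 12⁻¹ ≡ 31 (mod 53), so λ ≡ 15·31 ≡ 41.
  x = λ² - 1 - 1 = 1681 - 2 ≡ 36; y = λ·(1 - 36) - 6 ≡ 43. → (36, 43)
3G: (36, 43) + (1, 6). λ = (6 - 43)/(1 - 36) ≡ 16/18 mod 53. 18⁻¹ ≡ 3 (mod 53) since 18·3 = 54 ≡ 1, so λ ≡ 48.
  x = λ² - 36 - 1 = 2304 - 37 ≡ 41; y = λ·(36 - 41) - 43 ≡ 35. → (41, 35)
4G: (41, 35) + (1, 6). λ = (6 - 35)/(1 - 41) ≡ 24/13 mod 53. 13⁻¹ ≡ 49 (mod 53), so λ ≡ 10.
  x = λ² - 41 - 1 = 100 - 42 ≡ 5; y = λ·(41 - 5) - 35 ≡ 7. → (5, 7)
4G = (5, 7).
Finally 4G + H:
(5, 7) + (17, 23). λ = (23 - 7)/(17 - 5) ≡ 16/12 mod 53. 12⁻¹ ≡ 31 (mod 53), so λ ≡ 19.
  x = λ² - 5 - 17 = 361 - 22 ≡ 21; y = λ·(5 - 21) - 7 ≡ 7. → (21, 7)

(21, 7)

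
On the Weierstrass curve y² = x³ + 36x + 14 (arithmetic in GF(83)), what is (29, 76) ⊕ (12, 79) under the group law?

(29, 76) + (12, 79). λ = (79 - 76)/(12 - 29) ≡ 3/66 mod 83. 66⁻¹ ≡ 39 (mod 83) since 66·39 = 2574 ≡ 1, so λ ≡ 34.
  x = λ² - 29 - 12 = 1156 - 41 ≡ 36; y = λ·(29 - 36) - 76 ≡ 18. → (36, 18)

(36, 18)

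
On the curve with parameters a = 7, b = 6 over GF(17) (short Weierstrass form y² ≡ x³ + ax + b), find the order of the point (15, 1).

2P: tangent at (15, 1): λ = (3·15² + 7)/(2·1) ≡ 2/2. 2⁻¹ ≡ 9 (mod 17) since 2·9 = 18 ≡ 1, so λ ≡ 2·9 ≡ 1.
  x = λ² - 15 - 15 = 1 - 30 ≡ 5; y = λ·(15 - 5) - 1 ≡ 9. → (5, 9)
3P: (5, 9) + (15, 1). λ = (1 - 9)/(15 - 5) ≡ 9/10 mod 17. 10⁻¹ ≡ 12 (mod 17) since 10·12 = 120 ≡ 1, so λ ≡ 6.
  x = λ² - 5 - 15 = 36 - 20 ≡ 16; y = λ·(5 - 16) - 9 ≡ 10. → (16, 10)
4P: (16, 10) + (15, 1). λ = (1 - 10)/(15 - 16) ≡ 8/16 mod 17. 16⁻¹ ≡ 16 (mod 17), so λ ≡ 9.
  x = λ² - 16 - 15 = 81 - 31 ≡ 16; y = λ·(16 - 16) - 10 ≡ 7. → (16, 7)
5P: (16, 7) + (15, 1). λ = (1 - 7)/(15 - 16) ≡ 11/16 mod 17. 16⁻¹ ≡ 16 (mod 17), so λ ≡ 6.
  x = λ² - 16 - 15 = 36 - 31 ≡ 5; y = λ·(16 - 5) - 7 ≡ 8. → (5, 8)
6P: (5, 8) + (15, 1). λ = (1 - 8)/(15 - 5) ≡ 10/10 mod 17. 10⁻¹ ≡ 12 (mod 17), so λ ≡ 1.
  x = λ² - 5 - 15 = 1 - 20 ≡ 15; y = λ·(5 - 15) - 8 ≡ 16. → (15, 16)
7P: (15, 16) + (15, 1): same x and y₁ ≡ -y₂, so the sum is O.
7P = O, so the order is 7.

7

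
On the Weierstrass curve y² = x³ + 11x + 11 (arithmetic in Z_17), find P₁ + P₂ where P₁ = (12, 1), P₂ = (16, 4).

(12, 1) + (16, 4). λ = (4 - 1)/(16 - 12) ≡ 3/4 mod 17. 4⁻¹ ≡ 13 (mod 17) since 4·13 = 52 ≡ 1, so λ ≡ 5.
  x = λ² - 12 - 16 = 25 - 28 ≡ 14; y = λ·(12 - 14) - 1 ≡ 6. → (14, 6)

(14, 6)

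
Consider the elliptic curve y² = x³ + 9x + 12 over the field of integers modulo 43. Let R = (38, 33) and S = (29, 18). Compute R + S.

(38, 33) + (29, 18). λ = (18 - 33)/(29 - 38) ≡ 28/34 mod 43. 34⁻¹ ≡ 19 (mod 43), so λ ≡ 16.
  x = λ² - 38 - 29 = 256 - 67 ≡ 17; y = λ·(38 - 17) - 33 ≡ 2. → (17, 2)

(17, 2)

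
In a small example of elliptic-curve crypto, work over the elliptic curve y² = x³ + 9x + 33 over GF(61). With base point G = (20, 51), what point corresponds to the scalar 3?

(29, 10)

Repeated addition: build up to 3G.
2G: tangent at (20, 51): λ = (3·20² + 9)/(2·51) ≡ 50/41. 41⁻¹ ≡ 3 (mod 61) since 41·3 = 123 ≡ 1, so λ ≡ 50·3 ≡ 28.
  x = λ² - 20 - 20 = 784 - 40 ≡ 12; y = λ·(20 - 12) - 51 ≡ 51. → (12, 51)
3G: (12, 51) + (20, 51). λ = (51 - 51)/(20 - 12) ≡ 0/8 mod 61. 8⁻¹ ≡ 23 (mod 61) since 8·23 = 184 ≡ 1, so λ ≡ 0.
  x = λ² - 12 - 20 = 0 - 32 ≡ 29; y = λ·(12 - 29) - 51 ≡ 10. → (29, 10)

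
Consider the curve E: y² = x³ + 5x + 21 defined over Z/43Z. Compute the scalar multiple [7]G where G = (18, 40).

Double-and-add on 7 = (111)₂. Start with G = (18, 40) for the leading 1-bit.
double: tangent at (18, 40): λ = (3·18² + 5)/(2·40) ≡ 31/37. 37⁻¹ ≡ 7 (mod 43) since 37·7 = 259 ≡ 1, so λ ≡ 31·7 ≡ 2.
  x = λ² - 18 - 18 = 4 - 36 ≡ 11; y = λ·(18 - 11) - 40 ≡ 17. → (11, 17)
add G: (11, 17) + (18, 40). λ = (40 - 17)/(18 - 11) ≡ 23/7 mod 43. 7⁻¹ ≡ 37 (mod 43) since 7·37 = 259 ≡ 1, so λ ≡ 34.
  x = λ² - 11 - 18 = 1156 - 29 ≡ 9; y = λ·(11 - 9) - 17 ≡ 8. → (9, 8)
double: tangent at (9, 8): λ = (3·9² + 5)/(2·8) ≡ 33/16. 16⁻¹ ≡ 35 (mod 43) since 16·35 = 560 ≡ 1, so λ ≡ 33·35 ≡ 37.
  x = λ² - 9 - 9 = 1369 - 18 ≡ 18; y = λ·(9 - 18) - 8 ≡ 3. → (18, 3)
add G: (18, 3) + (18, 40): same x and y₁ ≡ -y₂, so the sum is O.

O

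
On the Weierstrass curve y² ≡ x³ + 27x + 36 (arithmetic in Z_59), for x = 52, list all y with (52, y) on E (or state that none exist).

x³ + 27x + 36 = 142048 ≡ 35 (mod 59).
Square roots of 35 mod 59: 25 and 34 (since 25² = 625 ≡ 35).

25, 34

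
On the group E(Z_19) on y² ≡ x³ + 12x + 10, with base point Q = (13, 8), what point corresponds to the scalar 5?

(5, 10)

Repeated addition: build up to 5Q.
2Q: tangent at (13, 8): λ = (3·13² + 12)/(2·8) ≡ 6/16. 16⁻¹ ≡ 6 (mod 19) since 16·6 = 96 ≡ 1, so λ ≡ 6·6 ≡ 17.
  x = λ² - 13 - 13 = 289 - 26 ≡ 16; y = λ·(13 - 16) - 8 ≡ 17. → (16, 17)
3Q: (16, 17) + (13, 8). λ = (8 - 17)/(13 - 16) ≡ 10/16 mod 19. 16⁻¹ ≡ 6 (mod 19), so λ ≡ 3.
  x = λ² - 16 - 13 = 9 - 29 ≡ 18; y = λ·(16 - 18) - 17 ≡ 15. → (18, 15)
4Q: (18, 15) + (13, 8). λ = (8 - 15)/(13 - 18) ≡ 12/14 mod 19. 14⁻¹ ≡ 15 (mod 19), so λ ≡ 9.
  x = λ² - 18 - 13 = 81 - 31 ≡ 12; y = λ·(18 - 12) - 15 ≡ 1. → (12, 1)
5Q: (12, 1) + (13, 8). λ = (8 - 1)/(13 - 12) ≡ 7/1 mod 19. 1⁻¹ ≡ 1 (mod 19), so λ ≡ 7.
  x = λ² - 12 - 13 = 49 - 25 ≡ 5; y = λ·(12 - 5) - 1 ≡ 10. → (5, 10)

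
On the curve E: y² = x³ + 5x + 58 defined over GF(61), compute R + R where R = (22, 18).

tangent at (22, 18): λ = (3·22² + 5)/(2·18) ≡ 54/36. 36⁻¹ ≡ 39 (mod 61), so λ ≡ 54·39 ≡ 32.
  x = λ² - 22 - 22 = 1024 - 44 ≡ 4; y = λ·(22 - 4) - 18 ≡ 9. → (4, 9)

(4, 9)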